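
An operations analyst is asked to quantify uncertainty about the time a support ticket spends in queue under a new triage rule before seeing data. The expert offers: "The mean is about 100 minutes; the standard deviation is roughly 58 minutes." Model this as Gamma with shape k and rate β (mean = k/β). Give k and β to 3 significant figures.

k ≈ 2.97, β ≈ 0.0297

For Gamma(k, rate β): mean = k/β, variance = k/β², so CV = 1/√k.
CV = SD/mean = 58/100 = 0.58, hence k = 1/CV² = 2.97.
Then β = k/mean = 2.97/100 = 0.0297.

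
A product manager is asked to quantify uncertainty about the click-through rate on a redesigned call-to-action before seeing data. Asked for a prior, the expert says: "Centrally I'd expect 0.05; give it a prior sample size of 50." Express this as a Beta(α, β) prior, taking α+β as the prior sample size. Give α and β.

α = 2.5, β = 47.5

Under the effective-sample-size interpretation, Beta(α, β) has prior mean α/(α+β) and prior sample size α+β.
So α+β = 50 and α/(α+β) = 0.05, giving α = 0.05·50 = 2.5 and β = 50 − 2.5 = 47.5.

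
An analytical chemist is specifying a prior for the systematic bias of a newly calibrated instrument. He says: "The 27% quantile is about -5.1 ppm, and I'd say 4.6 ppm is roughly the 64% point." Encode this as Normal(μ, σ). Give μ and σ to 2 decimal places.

μ = 1.02, σ = 9.99

For Normal(μ,σ), the p-quantile is μ + z_p·σ. Here z_{0.27} = -0.6128, z_{0.64} = 0.3585.
So -5.1 = μ − 0.6128σ and 4.6 = μ + 0.3585σ.
Subtracting: σ = (4.6 − -5.1)/(0.3585 − (-0.6128)) = 9.99.
Then μ = -5.1 − (-0.6128)·9.99 = 1.02.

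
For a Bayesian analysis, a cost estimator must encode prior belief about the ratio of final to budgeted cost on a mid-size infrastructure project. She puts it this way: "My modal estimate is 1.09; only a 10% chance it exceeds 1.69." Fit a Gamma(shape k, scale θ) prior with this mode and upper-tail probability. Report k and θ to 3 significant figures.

Gamma(k,θ) with k>1 has mode (k−1)θ, so θ = 1.09/(k−1).
Need P(X < 1.69) = 0.9 with θ tied to k this way. Start at k = 2, θ = 1.09: P(X<1.69) ≈ 0.459.
Too low — raise k to concentrate. Iterating converges to k ≈ 10.7.
Then θ = 1.09/(10.7−1) ≈ 0.112.

k ≈ 10.7, θ ≈ 0.112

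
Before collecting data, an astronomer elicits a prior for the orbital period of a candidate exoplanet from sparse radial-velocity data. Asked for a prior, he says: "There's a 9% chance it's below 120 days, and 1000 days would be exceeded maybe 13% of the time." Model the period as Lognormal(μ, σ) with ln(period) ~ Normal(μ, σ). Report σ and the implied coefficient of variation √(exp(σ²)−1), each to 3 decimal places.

σ ≈ 0.859, CV ≈ 1.045

If T ~ Lognormal(μ,σ) then ln T ~ Normal(μ,σ), so the p-quantile of ln T is μ + z_p·σ.
ln(120) = 4.787 and ln(1000) = 6.908; z_{0.09} = -1.341, z_{0.87} = 1.126.
σ = (6.908 − 4.787)/(1.126 − (-1.341)) = 0.859.
μ = 4.787 − (-1.341)·0.859 = 5.940.
CV = √(exp(σ²)−1) = √(exp(0.7386)−1) = 1.045.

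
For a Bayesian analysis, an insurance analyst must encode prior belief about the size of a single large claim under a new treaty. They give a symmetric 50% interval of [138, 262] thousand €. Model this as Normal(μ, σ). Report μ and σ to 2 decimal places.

A symmetric 50% interval runs μ ± z·σ with z = 0.6745.
Half-width = 62, so σ = 62/0.6745 = 91.92.
μ is the interval midpoint, 200.00.

μ = 200.00, σ = 91.92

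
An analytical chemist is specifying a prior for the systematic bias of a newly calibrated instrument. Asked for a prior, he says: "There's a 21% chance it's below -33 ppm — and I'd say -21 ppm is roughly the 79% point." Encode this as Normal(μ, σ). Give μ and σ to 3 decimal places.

For Normal(μ,σ), the p-quantile is μ + z_p·σ. Here z_{0.21} = -0.8064, z_{0.79} = 0.8064.
So -33 = μ − 0.8064σ and -21 = μ + 0.8064σ.
Subtracting: σ = (-21 − -33)/(0.8064 − (-0.8064)) = 7.440.
Then μ = -33 − (-0.8064)·7.440 = -27.000.

μ = -27.000, σ = 7.440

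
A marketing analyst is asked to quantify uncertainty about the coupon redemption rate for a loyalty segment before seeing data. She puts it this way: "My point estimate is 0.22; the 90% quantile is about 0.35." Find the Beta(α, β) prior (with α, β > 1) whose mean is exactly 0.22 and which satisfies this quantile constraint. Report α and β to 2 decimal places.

With mean 0.22 fixed, write α = 0.22s, β = 0.78s where s = α+β.
Need P(θ < 0.35) = 0.9 under Beta(0.22s, 0.78s). Normal approximation: (q−m)/√(m(1−m)/s) ≈ z_{0.9} = 1.28, so s ≈ 0.22·0.78·(1.28)²/(0.35−0.22)² = 16.7.
At s = 16.7: P(θ<0.35) ≈ 0.894. Adjusting to match 0.9 gives s ≈ 17.79.
So α = 0.22·17.79 ≈ 3.91, β = 0.78·17.79 ≈ 13.87.

α ≈ 3.91, β ≈ 13.87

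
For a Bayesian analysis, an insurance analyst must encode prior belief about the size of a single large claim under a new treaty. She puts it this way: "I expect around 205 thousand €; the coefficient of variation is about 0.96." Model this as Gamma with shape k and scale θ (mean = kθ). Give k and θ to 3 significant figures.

k ≈ 1.09, θ ≈ 189

For Gamma(k, scale θ): mean = kθ, variance = kθ², so CV = 1/√k.
CV = 0.96, hence k = 1/CV² = 1.09.
Then θ = mean/k = 205/1.09 = 189.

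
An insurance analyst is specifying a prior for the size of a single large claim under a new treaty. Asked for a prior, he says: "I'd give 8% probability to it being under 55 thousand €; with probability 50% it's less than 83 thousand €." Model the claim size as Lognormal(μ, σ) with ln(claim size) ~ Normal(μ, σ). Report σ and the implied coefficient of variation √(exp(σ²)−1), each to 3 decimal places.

If T ~ Lognormal(μ,σ) then ln T ~ Normal(μ,σ), so the p-quantile of ln T is μ + z_p·σ.
ln(55) = 4.007 and ln(83) = 4.419; z_{0.08} = -1.405, z_{0.5} = 0.
σ = (4.419 − 4.007)/(0 − (-1.405)) = 0.293.
μ = 4.007 − (-1.405)·0.293 = 4.419.
CV = √(exp(σ²)−1) = √(exp(0.0858)−1) = 0.299.

σ ≈ 0.293, CV ≈ 0.299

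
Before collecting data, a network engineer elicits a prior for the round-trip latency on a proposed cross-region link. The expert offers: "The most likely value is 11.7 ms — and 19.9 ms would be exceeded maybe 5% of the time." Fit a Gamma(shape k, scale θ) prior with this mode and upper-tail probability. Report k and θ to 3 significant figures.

k ≈ 10.9, θ ≈ 1.18

Gamma(k,θ) with k>1 has mode (k−1)θ, so θ = 11.7/(k−1).
Need P(X < 19.9) = 0.95 with θ tied to k this way. Start at k = 2, θ = 11.7: P(X<19.9) ≈ 0.507.
Too low — raise k to concentrate. Iterating converges to k ≈ 10.9.
Then θ = 11.7/(10.9−1) ≈ 1.18.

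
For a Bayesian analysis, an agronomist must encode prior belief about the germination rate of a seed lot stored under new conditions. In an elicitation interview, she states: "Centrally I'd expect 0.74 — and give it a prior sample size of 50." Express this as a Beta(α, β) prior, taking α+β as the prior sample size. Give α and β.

Under the effective-sample-size interpretation, Beta(α, β) has prior mean α/(α+β) and prior sample size α+β.
So α+β = 50 and α/(α+β) = 0.74, giving α = 0.74·50 = 37 and β = 50 − 37 = 13.

α = 37, β = 13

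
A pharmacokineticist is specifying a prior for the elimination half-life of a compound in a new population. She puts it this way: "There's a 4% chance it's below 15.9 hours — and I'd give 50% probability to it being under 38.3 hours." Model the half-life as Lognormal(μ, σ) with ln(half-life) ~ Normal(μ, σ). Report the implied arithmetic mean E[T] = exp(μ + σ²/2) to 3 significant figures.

E[T] ≈ 43.4 hours

If T ~ Lognormal(μ,σ) then ln T ~ Normal(μ,σ), so the p-quantile of ln T is μ + z_p·σ.
ln(15.9) = 2.766 and ln(38.3) = 3.645; z_{0.04} = -1.751, z_{0.5} = 0.
σ = (3.645 − 2.766)/(0 − (-1.751)) = 0.502.
μ = 2.766 − (-1.751)·0.502 = 3.645.
E[T] = exp(μ + σ²/2) = exp(3.645 + 0.1261) = 43.4 hours.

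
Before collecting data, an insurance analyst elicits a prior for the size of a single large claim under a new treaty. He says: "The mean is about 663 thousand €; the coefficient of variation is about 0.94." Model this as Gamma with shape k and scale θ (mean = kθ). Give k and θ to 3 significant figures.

For Gamma(k, scale θ): mean = kθ, variance = kθ², so CV = 1/√k.
CV = 0.94, hence k = 1/CV² = 1.13.
Then θ = mean/k = 663/1.13 = 586.

k ≈ 1.13, θ ≈ 586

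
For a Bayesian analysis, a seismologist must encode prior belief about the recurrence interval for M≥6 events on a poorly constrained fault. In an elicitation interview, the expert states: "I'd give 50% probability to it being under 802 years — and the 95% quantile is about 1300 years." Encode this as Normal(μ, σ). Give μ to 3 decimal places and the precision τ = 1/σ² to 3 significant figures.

The p-quantile of Normal(μ,σ) is μ + z_p·σ, with z_{0.5} = 0 and z_{0.95} = 1.645.
Eliminate σ: μ = (z₂·x₁ − z₁·x₂)/(z₂ − z₁) = (1.645·802 − (0)·1300)/1.645 = 802.000.
Then σ = (x₂ − x₁)/(z₂ − z₁) = (1300 − 802)/1.645 = 302.763.
Precision τ = 1/σ² = 1/302.8² = 1.09e-05.

μ = 802.000, τ = 1.09e-05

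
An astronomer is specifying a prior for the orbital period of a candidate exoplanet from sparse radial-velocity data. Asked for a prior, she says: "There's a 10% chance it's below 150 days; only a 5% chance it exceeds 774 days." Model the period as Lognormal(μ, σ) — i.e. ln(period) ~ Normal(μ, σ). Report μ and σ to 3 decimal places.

If T ~ Lognormal(μ,σ) then ln T ~ Normal(μ,σ), so the p-quantile of ln T is μ + z_p·σ.
ln(150) = 5.011 and ln(774) = 6.652; z_{0.1} = -1.282, z_{0.95} = 1.645.
σ = (6.652 − 5.011)/(1.645 − (-1.282)) = 0.561.
μ = 5.011 − (-1.282)·0.561 = 5.729.

μ ≈ 5.729, σ ≈ 0.561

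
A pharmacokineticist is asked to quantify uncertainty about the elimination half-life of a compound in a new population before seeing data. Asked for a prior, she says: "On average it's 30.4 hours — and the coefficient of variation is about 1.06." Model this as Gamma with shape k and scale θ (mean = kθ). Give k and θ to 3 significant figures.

k ≈ 0.89, θ ≈ 34.2

For Gamma(k, scale θ): mean = kθ, variance = kθ², so CV = 1/√k.
CV = 1.06, hence k = 1/CV² = 0.89.
Then θ = mean/k = 30.4/0.89 = 34.2.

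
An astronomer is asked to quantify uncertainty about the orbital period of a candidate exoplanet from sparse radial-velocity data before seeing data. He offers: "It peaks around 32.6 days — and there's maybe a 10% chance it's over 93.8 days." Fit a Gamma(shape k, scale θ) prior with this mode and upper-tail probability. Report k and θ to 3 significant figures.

k ≈ 2.71, θ ≈ 19.1

Gamma(k,θ) with k>1 has mode (k−1)θ, so θ = 32.6/(k−1).
Need P(X < 93.8) = 0.9 with θ tied to k this way. Start at k = 2, θ = 32.6: P(X<93.8) ≈ 0.782.
Too low — raise k to concentrate. Iterating converges to k ≈ 2.71.
Then θ = 32.6/(2.71−1) ≈ 19.1.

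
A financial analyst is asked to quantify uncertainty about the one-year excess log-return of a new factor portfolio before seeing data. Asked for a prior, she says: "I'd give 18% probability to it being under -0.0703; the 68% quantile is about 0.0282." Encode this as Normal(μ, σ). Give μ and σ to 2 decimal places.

μ = -0.01, σ = 0.07

For Normal(μ,σ), the p-quantile is μ + z_p·σ. Here z_{0.18} = -0.9154, z_{0.68} = 0.4677.
So -0.0703 = μ − 0.9154σ and 0.0282 = μ + 0.4677σ.
Subtracting: σ = (0.0282 − -0.0703)/(0.4677 − (-0.9154)) = 0.07.
Then μ = -0.0703 − (-0.9154)·0.07 = -0.01.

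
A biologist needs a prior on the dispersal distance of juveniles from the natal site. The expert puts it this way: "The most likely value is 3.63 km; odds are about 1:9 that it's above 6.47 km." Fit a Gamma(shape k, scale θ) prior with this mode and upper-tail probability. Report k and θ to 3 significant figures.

Gamma(k,θ) with k>1 has mode (k−1)θ, so θ = 3.63/(k−1).
Need P(X < 6.47) = 0.9 with θ tied to k this way. Start at k = 2, θ = 3.63: P(X<6.47) ≈ 0.532.
Too low — raise k to concentrate. Iterating converges to k ≈ 6.7.
Then θ = 3.63/(6.7−1) ≈ 0.637.

k ≈ 6.7, θ ≈ 0.637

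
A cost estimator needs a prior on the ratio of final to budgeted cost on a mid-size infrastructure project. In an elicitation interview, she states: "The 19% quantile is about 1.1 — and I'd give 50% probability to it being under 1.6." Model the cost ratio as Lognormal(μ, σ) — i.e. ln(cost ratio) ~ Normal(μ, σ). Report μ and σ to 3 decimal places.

μ ≈ 0.470, σ ≈ 0.427

If T ~ Lognormal(μ,σ) then ln T ~ Normal(μ,σ), so the p-quantile of ln T is μ + z_p·σ.
ln(1.1) = 0.09531 and ln(1.6) = 0.47; z_{0.19} = -0.8779, z_{0.5} = 0.
σ = (0.47 − 0.09531)/(0 − (-0.8779)) = 0.427.
μ = 0.09531 − (-0.8779)·0.427 = 0.470.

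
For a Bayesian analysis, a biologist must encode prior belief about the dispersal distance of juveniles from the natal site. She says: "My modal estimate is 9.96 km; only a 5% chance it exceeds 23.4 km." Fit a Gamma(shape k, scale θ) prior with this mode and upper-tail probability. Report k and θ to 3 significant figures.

Gamma(k,θ) with k>1 has mode (k−1)θ, so θ = 9.96/(k−1).
Need P(X < 23.4) = 0.95 with θ tied to k this way. Start at k = 2, θ = 9.96: P(X<23.4) ≈ 0.680.
Too low — raise k to concentrate. Iterating converges to k ≈ 4.75.
Then θ = 9.96/(4.75−1) ≈ 2.66.

k ≈ 4.75, θ ≈ 2.66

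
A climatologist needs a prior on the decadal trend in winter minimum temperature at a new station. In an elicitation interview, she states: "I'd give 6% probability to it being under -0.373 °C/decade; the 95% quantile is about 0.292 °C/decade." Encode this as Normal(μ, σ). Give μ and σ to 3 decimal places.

For Normal(μ,σ), the p-quantile is μ + z_p·σ. Here z_{0.06} = -1.555, z_{0.95} = 1.645.
So -0.373 = μ − 1.555σ and 0.292 = μ + 1.645σ.
Subtracting: σ = (0.292 − -0.373)/(1.645 − (-1.555)) = 0.208.
Then μ = -0.373 − (-1.555)·0.208 = -0.050.

μ = -0.050, σ = 0.208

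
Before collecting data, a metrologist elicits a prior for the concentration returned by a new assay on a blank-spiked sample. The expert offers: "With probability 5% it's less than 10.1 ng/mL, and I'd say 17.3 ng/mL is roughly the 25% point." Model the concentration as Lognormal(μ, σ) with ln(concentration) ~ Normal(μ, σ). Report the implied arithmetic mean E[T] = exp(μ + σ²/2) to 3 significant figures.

E[T] ≈ 29.3 ng/mL

If T ~ Lognormal(μ,σ) then ln T ~ Normal(μ,σ), so the p-quantile of ln T is μ + z_p·σ.
ln(10.1) = 2.313 and ln(17.3) = 2.851; z_{0.05} = -1.645, z_{0.25} = -0.6745.
σ = (2.851 − 2.313)/(-0.6745 − (-1.645)) = 0.555.
μ = 2.313 − (-1.645)·0.555 = 3.225.
E[T] = exp(μ + σ²/2) = exp(3.225 + 0.1538) = 29.3 ng/mL.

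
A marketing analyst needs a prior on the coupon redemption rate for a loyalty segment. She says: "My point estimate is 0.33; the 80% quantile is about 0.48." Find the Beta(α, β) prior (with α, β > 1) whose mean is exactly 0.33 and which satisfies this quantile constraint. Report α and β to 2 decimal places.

α ≈ 2.15, β ≈ 4.37

With mean 0.33 fixed, write α = 0.33s, β = 0.67s where s = α+β.
Need P(θ < 0.48) = 0.8 under Beta(0.33s, 0.67s). Normal approximation: (q−m)/√(m(1−m)/s) ≈ z_{0.8} = 0.842, so s ≈ 0.33·0.67·(0.842)²/(0.48−0.33)² = 7.0.
At s = 7.0: P(θ<0.48) ≈ 0.806. Adjusting to match 0.8 gives s ≈ 6.53.
So α = 0.33·6.53 ≈ 2.15, β = 0.67·6.53 ≈ 4.37.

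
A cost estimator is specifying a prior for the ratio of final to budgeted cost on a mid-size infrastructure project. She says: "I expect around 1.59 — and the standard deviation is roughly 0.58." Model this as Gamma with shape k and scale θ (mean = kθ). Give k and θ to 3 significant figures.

k ≈ 7.52, θ ≈ 0.212

For Gamma(k, scale θ): mean = kθ, variance = kθ², so CV = 1/√k.
CV = SD/mean = 0.58/1.59 = 0.3648, hence k = 1/CV² = 7.52.
Then θ = mean/k = 1.59/7.52 = 0.212.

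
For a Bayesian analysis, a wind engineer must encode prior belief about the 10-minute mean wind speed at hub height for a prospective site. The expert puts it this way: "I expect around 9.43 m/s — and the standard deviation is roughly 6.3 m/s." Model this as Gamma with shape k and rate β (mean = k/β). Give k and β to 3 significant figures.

k ≈ 2.24, β ≈ 0.238

For Gamma(k, rate β): mean = k/β, variance = k/β², so CV = 1/√k.
CV = SD/mean = 6.3/9.43 = 0.6681, hence k = 1/CV² = 2.24.
Then β = k/mean = 2.24/9.43 = 0.238.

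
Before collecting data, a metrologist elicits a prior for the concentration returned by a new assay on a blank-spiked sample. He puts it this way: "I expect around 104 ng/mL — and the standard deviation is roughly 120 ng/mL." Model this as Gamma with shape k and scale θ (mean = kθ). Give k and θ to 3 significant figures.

k ≈ 0.751, θ ≈ 138

For Gamma(k, scale θ): mean = kθ, variance = kθ², so CV = 1/√k.
CV = SD/mean = 120/104 = 1.154, hence k = 1/CV² = 0.751.
Then θ = mean/k = 104/0.751 = 138.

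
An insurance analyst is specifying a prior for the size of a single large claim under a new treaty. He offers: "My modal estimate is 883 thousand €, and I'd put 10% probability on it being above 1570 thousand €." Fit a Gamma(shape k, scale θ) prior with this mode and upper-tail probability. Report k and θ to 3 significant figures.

Gamma(k,θ) with k>1 has mode (k−1)θ, so θ = 883/(k−1).
Need P(X < 1570) = 0.9 with θ tied to k this way. Start at k = 2, θ = 883: P(X<1570) ≈ 0.531.
Too low — raise k to concentrate. Iterating converges to k ≈ 6.74.
Then θ = 883/(6.74−1) ≈ 154.

k ≈ 6.74, θ ≈ 154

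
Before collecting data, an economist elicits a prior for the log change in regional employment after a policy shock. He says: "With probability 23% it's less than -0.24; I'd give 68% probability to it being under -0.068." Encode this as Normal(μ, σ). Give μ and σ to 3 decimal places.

The p-quantile of Normal(μ,σ) is μ + z_p·σ, with z_{0.23} = -0.7388 and z_{0.68} = 0.4677.
Eliminate σ: μ = (z₂·x₁ − z₁·x₂)/(z₂ − z₁) = (0.4677·-0.24 − (-0.7388)·-0.068)/1.207 = -0.135.
Then σ = (x₂ − x₁)/(z₂ − z₁) = (-0.068 − -0.24)/1.207 = 0.143.

μ = -0.135, σ = 0.143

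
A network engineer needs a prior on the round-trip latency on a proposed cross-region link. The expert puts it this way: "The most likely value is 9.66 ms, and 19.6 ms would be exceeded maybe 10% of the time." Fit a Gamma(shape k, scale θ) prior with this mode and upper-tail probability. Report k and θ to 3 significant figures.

k ≈ 4.83, θ ≈ 2.52

Gamma(k,θ) with k>1 has mode (k−1)θ, so θ = 9.66/(k−1).
Need P(X < 19.6) = 0.9 with θ tied to k this way. Start at k = 2, θ = 9.66: P(X<19.6) ≈ 0.602.
Too low — raise k to concentrate. Iterating converges to k ≈ 4.83.
Then θ = 9.66/(4.83−1) ≈ 2.52.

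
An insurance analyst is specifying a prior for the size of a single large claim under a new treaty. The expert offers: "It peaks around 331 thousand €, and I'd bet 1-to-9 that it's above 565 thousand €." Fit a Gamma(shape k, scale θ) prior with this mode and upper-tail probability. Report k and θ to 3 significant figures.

k ≈ 7.62, θ ≈ 50

Gamma(k,θ) with k>1 has mode (k−1)θ, so θ = 331/(k−1).
Need P(X < 565) = 0.9 with θ tied to k this way. Start at k = 2, θ = 331: P(X<565) ≈ 0.509.
Too low — raise k to concentrate. Iterating converges to k ≈ 7.62.
Then θ = 331/(7.62−1) ≈ 50.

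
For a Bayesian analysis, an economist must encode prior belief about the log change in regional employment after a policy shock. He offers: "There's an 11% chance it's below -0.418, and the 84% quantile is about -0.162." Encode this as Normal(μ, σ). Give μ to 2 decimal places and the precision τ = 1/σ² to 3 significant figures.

μ = -0.28, τ = 75.3

The p-quantile of Normal(μ,σ) is μ + z_p·σ, with z_{0.11} = -1.227 and z_{0.84} = 0.9945.
Eliminate σ: μ = (z₂·x₁ − z₁·x₂)/(z₂ − z₁) = (0.9945·-0.418 − (-1.227)·-0.162)/2.221 = -0.28.
Then σ = (x₂ − x₁)/(z₂ − z₁) = (-0.162 − -0.418)/2.221 = 0.12.
Precision τ = 1/σ² = 1/0.1153² = 75.3.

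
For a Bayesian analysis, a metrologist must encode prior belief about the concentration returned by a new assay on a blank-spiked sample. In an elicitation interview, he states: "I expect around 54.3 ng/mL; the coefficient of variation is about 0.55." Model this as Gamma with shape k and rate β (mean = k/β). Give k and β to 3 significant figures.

For Gamma(k, rate β): mean = k/β, variance = k/β², so CV = 1/√k.
CV = 0.55, hence k = 1/CV² = 3.31.
Then β = k/mean = 3.31/54.3 = 0.0609.

k ≈ 3.31, β ≈ 0.0609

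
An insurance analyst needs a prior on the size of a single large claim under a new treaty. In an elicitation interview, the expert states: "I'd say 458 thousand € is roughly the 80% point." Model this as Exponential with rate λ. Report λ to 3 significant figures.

λ ≈ 0.00351

P(T < 458.0) = 1 − e^(−λ·458.0) = 0.8, so λ = −ln(1−0.8)/458.0 = −ln(0.2)/458.0 = 0.00351.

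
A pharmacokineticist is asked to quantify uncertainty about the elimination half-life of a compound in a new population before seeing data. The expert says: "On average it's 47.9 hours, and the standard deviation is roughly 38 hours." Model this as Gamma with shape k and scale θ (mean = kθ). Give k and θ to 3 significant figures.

k ≈ 1.59, θ ≈ 30.1

For Gamma(k, scale θ): mean = kθ, variance = kθ², so CV = 1/√k.
CV = SD/mean = 38/47.9 = 0.7933, hence k = 1/CV² = 1.59.
Then θ = mean/k = 47.9/1.59 = 30.1.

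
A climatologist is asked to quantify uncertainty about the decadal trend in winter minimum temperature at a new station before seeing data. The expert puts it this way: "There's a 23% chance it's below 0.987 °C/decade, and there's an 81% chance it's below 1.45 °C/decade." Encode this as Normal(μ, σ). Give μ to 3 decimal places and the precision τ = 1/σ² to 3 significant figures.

μ = 1.199, τ = 12.2

The p-quantile of Normal(μ,σ) is μ + z_p·σ, with z_{0.23} = -0.7388 and z_{0.81} = 0.8779.
Eliminate σ: μ = (z₂·x₁ − z₁·x₂)/(z₂ − z₁) = (0.8779·0.987 − (-0.7388)·1.45)/1.617 = 1.199.
Then σ = (x₂ − x₁)/(z₂ − z₁) = (1.45 − 0.987)/1.617 = 0.286.
Precision τ = 1/σ² = 1/0.2864² = 12.2.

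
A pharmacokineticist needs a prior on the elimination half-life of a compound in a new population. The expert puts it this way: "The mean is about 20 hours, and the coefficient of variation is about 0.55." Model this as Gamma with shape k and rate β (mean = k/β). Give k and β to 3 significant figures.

k ≈ 3.31, β ≈ 0.165

For Gamma(k, rate β): mean = k/β, variance = k/β², so CV = 1/√k.
CV = 0.55, hence k = 1/CV² = 3.31.
Then β = k/mean = 3.31/20 = 0.165.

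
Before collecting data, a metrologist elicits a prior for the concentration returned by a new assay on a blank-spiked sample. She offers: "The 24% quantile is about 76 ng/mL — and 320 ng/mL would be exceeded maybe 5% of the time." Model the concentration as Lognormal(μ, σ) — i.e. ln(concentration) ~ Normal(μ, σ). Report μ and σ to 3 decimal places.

If T ~ Lognormal(μ,σ) then ln T ~ Normal(μ,σ), so the p-quantile of ln T is μ + z_p·σ.
ln(76) = 4.331 and ln(320) = 5.768; z_{0.24} = -0.7063, z_{0.95} = 1.645.
σ = (5.768 − 4.331)/(1.645 − (-0.7063)) = 0.611.
μ = 4.331 − (-0.7063)·0.611 = 4.763.

μ ≈ 4.763, σ ≈ 0.611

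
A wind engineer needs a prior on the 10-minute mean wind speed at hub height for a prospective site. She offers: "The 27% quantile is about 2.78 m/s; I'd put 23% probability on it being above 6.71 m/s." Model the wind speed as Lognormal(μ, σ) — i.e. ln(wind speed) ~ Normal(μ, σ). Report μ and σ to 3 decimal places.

μ ≈ 1.422, σ ≈ 0.652

If T ~ Lognormal(μ,σ) then ln T ~ Normal(μ,σ), so the p-quantile of ln T is μ + z_p·σ.
ln(2.78) = 1.022 and ln(6.71) = 1.904; z_{0.27} = -0.6128, z_{0.77} = 0.7388.
σ = (1.904 − 1.022)/(0.7388 − (-0.6128)) = 0.652.
μ = 1.022 − (-0.6128)·0.652 = 1.422.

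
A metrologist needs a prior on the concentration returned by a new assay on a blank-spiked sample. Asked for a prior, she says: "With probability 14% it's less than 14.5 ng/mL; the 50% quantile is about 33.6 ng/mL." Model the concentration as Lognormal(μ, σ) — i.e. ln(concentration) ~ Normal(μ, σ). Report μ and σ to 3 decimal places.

μ ≈ 3.515, σ ≈ 0.778

If T ~ Lognormal(μ,σ) then ln T ~ Normal(μ,σ), so the p-quantile of ln T is μ + z_p·σ.
ln(14.5) = 2.674 and ln(33.6) = 3.515; z_{0.14} = -1.08, z_{0.5} = 0.
σ = (3.515 − 2.674)/(0 − (-1.08)) = 0.778.
μ = 2.674 − (-1.08)·0.778 = 3.515.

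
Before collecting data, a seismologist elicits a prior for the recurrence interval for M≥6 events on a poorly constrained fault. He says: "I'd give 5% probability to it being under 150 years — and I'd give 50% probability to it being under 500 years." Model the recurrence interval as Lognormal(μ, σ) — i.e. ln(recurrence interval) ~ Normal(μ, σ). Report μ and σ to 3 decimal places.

μ ≈ 6.215, σ ≈ 0.732

If T ~ Lognormal(μ,σ) then ln T ~ Normal(μ,σ), so the p-quantile of ln T is μ + z_p·σ.
ln(150) = 5.011 and ln(500) = 6.215; z_{0.05} = -1.645, z_{0.5} = 0.
σ = (6.215 − 5.011)/(0 − (-1.645)) = 0.732.
μ = 5.011 − (-1.645)·0.732 = 6.215.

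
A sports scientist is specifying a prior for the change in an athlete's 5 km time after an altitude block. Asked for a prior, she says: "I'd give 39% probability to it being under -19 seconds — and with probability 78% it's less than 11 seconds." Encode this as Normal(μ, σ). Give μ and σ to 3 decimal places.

μ = -11.031, σ = 28.530

The p-quantile of Normal(μ,σ) is μ + z_p·σ, with z_{0.39} = -0.2793 and z_{0.78} = 0.7722.
Eliminate σ: μ = (z₂·x₁ − z₁·x₂)/(z₂ − z₁) = (0.7722·-19 − (-0.2793)·11)/1.052 = -11.031.
Then σ = (x₂ − x₁)/(z₂ − z₁) = (11 − -19)/1.052 = 28.530.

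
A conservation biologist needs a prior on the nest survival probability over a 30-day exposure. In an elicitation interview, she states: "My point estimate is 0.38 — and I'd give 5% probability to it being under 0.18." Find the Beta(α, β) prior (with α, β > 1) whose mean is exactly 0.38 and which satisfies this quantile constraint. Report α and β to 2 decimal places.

α ≈ 5.09, β ≈ 8.31

With mean 0.38 fixed, write α = 0.38s, β = 0.62s where s = α+β.
Need P(θ < 0.18) = 0.05 under Beta(0.38s, 0.62s). Normal approximation: (q−m)/√(m(1−m)/s) ≈ z_{0.05} = -1.64, so s ≈ 0.38·0.62·(-1.64)²/(0.18−0.38)² = 15.9.
At s = 15.9: P(θ<0.18) ≈ 0.035. Adjusting to match 0.05 gives s ≈ 13.40.
So α = 0.38·13.40 ≈ 5.09, β = 0.62·13.40 ≈ 8.31.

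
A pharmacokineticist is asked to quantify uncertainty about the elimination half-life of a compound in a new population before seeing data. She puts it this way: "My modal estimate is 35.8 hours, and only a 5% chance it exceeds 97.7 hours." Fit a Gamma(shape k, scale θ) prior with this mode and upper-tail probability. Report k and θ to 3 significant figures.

k ≈ 3.67, θ ≈ 13.4

Gamma(k,θ) with k>1 has mode (k−1)θ, so θ = 35.8/(k−1).
Need P(X < 97.7) = 0.95 with θ tied to k this way. Start at k = 2, θ = 35.8: P(X<97.7) ≈ 0.757.
Too low — raise k to concentrate. Iterating converges to k ≈ 3.67.
Then θ = 35.8/(3.67−1) ≈ 13.4.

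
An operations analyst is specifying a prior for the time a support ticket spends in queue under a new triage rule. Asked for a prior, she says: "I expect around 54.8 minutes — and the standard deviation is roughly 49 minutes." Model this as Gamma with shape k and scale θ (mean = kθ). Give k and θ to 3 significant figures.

For Gamma(k, scale θ): mean = kθ, variance = kθ², so CV = 1/√k.
CV = SD/mean = 49/54.8 = 0.8942, hence k = 1/CV² = 1.25.
Then θ = mean/k = 54.8/1.25 = 43.8.

k ≈ 1.25, θ ≈ 43.8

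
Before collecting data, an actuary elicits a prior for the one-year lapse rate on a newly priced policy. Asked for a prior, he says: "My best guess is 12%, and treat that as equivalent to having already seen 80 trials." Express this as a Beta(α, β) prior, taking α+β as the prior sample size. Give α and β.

α = 9.6, β = 70.4

Under the effective-sample-size interpretation, Beta(α, β) has prior mean α/(α+β) and prior sample size α+β.
So α+β = 80 and α/(α+β) = 0.12, giving α = 0.12·80 = 9.6 and β = 80 − 9.6 = 70.4.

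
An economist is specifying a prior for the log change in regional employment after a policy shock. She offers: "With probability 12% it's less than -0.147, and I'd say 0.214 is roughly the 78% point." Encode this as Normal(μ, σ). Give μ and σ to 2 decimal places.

The p-quantile of Normal(μ,σ) is μ + z_p·σ, with z_{0.12} = -1.175 and z_{0.78} = 0.7722.
Eliminate σ: μ = (z₂·x₁ − z₁·x₂)/(z₂ − z₁) = (0.7722·-0.147 − (-1.175)·0.214)/1.947 = 0.07.
Then σ = (x₂ − x₁)/(z₂ − z₁) = (0.214 − -0.147)/1.947 = 0.19.

μ = 0.07, σ = 0.19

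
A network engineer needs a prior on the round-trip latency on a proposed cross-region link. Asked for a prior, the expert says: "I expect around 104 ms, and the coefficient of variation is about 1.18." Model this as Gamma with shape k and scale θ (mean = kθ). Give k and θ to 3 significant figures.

k ≈ 0.718, θ ≈ 145

For Gamma(k, scale θ): mean = kθ, variance = kθ², so CV = 1/√k.
CV = 1.18, hence k = 1/CV² = 0.718.
Then θ = mean/k = 104/0.718 = 145.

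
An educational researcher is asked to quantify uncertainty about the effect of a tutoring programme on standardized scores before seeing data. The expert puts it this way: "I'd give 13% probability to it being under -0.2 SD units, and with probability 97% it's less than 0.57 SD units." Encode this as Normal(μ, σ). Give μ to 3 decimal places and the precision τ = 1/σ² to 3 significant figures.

μ = 0.088, τ = 15.3

The p-quantile of Normal(μ,σ) is μ + z_p·σ, with z_{0.13} = -1.126 and z_{0.97} = 1.881.
Eliminate σ: μ = (z₂·x₁ − z₁·x₂)/(z₂ − z₁) = (1.881·-0.2 − (-1.126)·0.57)/3.007 = 0.088.
Then σ = (x₂ − x₁)/(z₂ − z₁) = (0.57 − -0.2)/3.007 = 0.256.
Precision τ = 1/σ² = 1/0.2561² = 15.3.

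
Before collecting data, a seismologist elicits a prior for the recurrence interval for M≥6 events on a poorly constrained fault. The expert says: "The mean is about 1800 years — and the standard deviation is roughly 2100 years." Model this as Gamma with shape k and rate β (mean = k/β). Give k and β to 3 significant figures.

k ≈ 0.735, β ≈ 0.000408

For Gamma(k, rate β): mean = k/β, variance = k/β², so CV = 1/√k.
CV = SD/mean = 2100/1800 = 1.167, hence k = 1/CV² = 0.735.
Then β = k/mean = 0.735/1800 = 0.000408.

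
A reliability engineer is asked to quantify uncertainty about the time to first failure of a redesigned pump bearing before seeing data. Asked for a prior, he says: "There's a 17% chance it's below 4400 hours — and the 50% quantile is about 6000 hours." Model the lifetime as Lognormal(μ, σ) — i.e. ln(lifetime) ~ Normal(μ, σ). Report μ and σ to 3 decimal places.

μ ≈ 8.700, σ ≈ 0.325

If T ~ Lognormal(μ,σ) then ln T ~ Normal(μ,σ), so the p-quantile of ln T is μ + z_p·σ.
ln(4400) = 8.389 and ln(6000) = 8.7; z_{0.17} = -0.9542, z_{0.5} = 0.
σ = (8.7 − 8.389)/(0 − (-0.9542)) = 0.325.
μ = 8.389 − (-0.9542)·0.325 = 8.700.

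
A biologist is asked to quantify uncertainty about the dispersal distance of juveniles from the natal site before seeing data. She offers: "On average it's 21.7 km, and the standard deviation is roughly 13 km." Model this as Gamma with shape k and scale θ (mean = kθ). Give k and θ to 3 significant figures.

For Gamma(k, scale θ): mean = kθ, variance = kθ², so CV = 1/√k.
CV = SD/mean = 13/21.7 = 0.5991, hence k = 1/CV² = 2.79.
Then θ = mean/k = 21.7/2.79 = 7.79.

k ≈ 2.79, θ ≈ 7.79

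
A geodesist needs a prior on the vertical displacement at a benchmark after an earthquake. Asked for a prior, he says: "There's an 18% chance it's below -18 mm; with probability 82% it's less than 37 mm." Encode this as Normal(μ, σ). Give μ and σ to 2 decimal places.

μ = 9.50, σ = 30.04

The p-quantile of Normal(μ,σ) is μ + z_p·σ, with z_{0.18} = -0.9154 and z_{0.82} = 0.9154.
Eliminate σ: μ = (z₂·x₁ − z₁·x₂)/(z₂ − z₁) = (0.9154·-18 − (-0.9154)·37)/1.831 = 9.50.
Then σ = (x₂ − x₁)/(z₂ − z₁) = (37 − -18)/1.831 = 30.04.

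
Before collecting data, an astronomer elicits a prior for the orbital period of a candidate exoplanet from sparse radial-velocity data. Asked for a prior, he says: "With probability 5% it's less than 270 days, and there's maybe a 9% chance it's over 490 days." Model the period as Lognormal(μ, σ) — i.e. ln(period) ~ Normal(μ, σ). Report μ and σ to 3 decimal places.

μ ≈ 5.927, σ ≈ 0.200

If T ~ Lognormal(μ,σ) then ln T ~ Normal(μ,σ), so the p-quantile of ln T is μ + z_p·σ.
ln(270) = 5.598 and ln(490) = 6.194; z_{0.05} = -1.645, z_{0.91} = 1.341.
σ = (6.194 − 5.598)/(1.341 − (-1.645)) = 0.200.
μ = 5.598 − (-1.645)·0.200 = 5.927.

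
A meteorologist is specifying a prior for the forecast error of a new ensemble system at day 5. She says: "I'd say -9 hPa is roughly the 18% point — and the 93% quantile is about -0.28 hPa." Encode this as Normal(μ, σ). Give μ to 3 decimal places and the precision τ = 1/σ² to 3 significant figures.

For Normal(μ,σ), the p-quantile is μ + z_p·σ. Here z_{0.18} = -0.9154, z_{0.93} = 1.476.
So -9 = μ − 0.9154σ and -0.28 = μ + 1.476σ.
Subtracting: σ = (-0.28 − -9)/(1.476 − (-0.9154)) = 3.647.
Then μ = -9 − (-0.9154)·3.647 = -5.662.
Precision τ = 1/σ² = 1/3.647² = 0.0752.

μ = -5.662, τ = 0.0752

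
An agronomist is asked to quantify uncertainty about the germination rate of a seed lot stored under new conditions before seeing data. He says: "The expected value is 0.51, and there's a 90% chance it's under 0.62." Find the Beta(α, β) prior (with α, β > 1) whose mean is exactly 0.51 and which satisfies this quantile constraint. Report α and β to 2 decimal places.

With mean 0.51 fixed, write α = 0.51s, β = 0.49s where s = α+β.
Need P(θ < 0.62) = 0.9 under Beta(0.51s, 0.49s). Normal approximation: (q−m)/√(m(1−m)/s) ≈ z_{0.9} = 1.28, so s ≈ 0.51·0.49·(1.28)²/(0.62−0.51)² = 33.9.
At s = 33.9: P(θ<0.62) ≈ 0.901. Adjusting to match 0.9 gives s ≈ 33.50.
So α = 0.51·33.50 ≈ 17.09, β = 0.49·33.50 ≈ 16.42.

α ≈ 17.09, β ≈ 16.42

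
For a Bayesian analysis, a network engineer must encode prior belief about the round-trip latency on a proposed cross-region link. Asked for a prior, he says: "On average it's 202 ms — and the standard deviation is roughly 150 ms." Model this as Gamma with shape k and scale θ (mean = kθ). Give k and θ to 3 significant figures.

For Gamma(k, scale θ): mean = kθ, variance = kθ², so CV = 1/√k.
CV = SD/mean = 150/202 = 0.7426, hence k = 1/CV² = 1.81.
Then θ = mean/k = 202/1.81 = 111.

k ≈ 1.81, θ ≈ 111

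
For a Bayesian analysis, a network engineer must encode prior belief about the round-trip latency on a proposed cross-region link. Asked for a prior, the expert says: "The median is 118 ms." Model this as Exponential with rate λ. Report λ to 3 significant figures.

λ ≈ 0.00587

Exponential median = ln 2 / λ, so λ = ln 2 / 118.0 = 0.00587.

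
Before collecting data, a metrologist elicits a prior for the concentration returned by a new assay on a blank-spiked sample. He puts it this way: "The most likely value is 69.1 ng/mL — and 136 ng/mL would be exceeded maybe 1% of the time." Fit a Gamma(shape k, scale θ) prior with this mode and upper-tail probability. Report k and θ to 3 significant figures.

k ≈ 11.7, θ ≈ 6.43

Gamma(k,θ) with k>1 has mode (k−1)θ, so θ = 69.1/(k−1).
Need P(X < 136) = 0.99 with θ tied to k this way. Start at k = 2, θ = 69.1: P(X<136) ≈ 0.585.
Too low — raise k to concentrate. Iterating converges to k ≈ 11.7.
Then θ = 69.1/(11.7−1) ≈ 6.43.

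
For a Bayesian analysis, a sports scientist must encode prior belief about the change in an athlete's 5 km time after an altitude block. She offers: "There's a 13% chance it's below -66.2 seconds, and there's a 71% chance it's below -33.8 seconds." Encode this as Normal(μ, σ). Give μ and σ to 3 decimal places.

μ = -44.474, σ = 19.288

For Normal(μ,σ), the p-quantile is μ + z_p·σ. Here z_{0.13} = -1.126, z_{0.71} = 0.5534.
So -66.2 = μ − 1.126σ and -33.8 = μ + 0.5534σ.
Subtracting: σ = (-33.8 − -66.2)/(0.5534 − (-1.126)) = 19.288.
Then μ = -66.2 − (-1.126)·19.288 = -44.474.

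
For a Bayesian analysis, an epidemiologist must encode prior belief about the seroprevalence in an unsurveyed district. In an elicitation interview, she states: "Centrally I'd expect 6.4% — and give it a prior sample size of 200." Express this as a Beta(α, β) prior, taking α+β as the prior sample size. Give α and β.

α = 12.8, β = 187.2

Under the effective-sample-size interpretation, Beta(α, β) has prior mean α/(α+β) and prior sample size α+β.
So α+β = 200 and α/(α+β) = 0.064, giving α = 0.064·200 = 12.8 and β = 200 − 12.8 = 187.2.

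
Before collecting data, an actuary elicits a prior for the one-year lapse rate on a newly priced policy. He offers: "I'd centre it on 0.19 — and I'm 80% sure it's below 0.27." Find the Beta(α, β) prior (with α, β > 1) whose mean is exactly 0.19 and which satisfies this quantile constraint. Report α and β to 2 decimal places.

α ≈ 2.81, β ≈ 11.96

With mean 0.19 fixed, write α = 0.19s, β = 0.81s where s = α+β.
Need P(θ < 0.27) = 0.8 under Beta(0.19s, 0.81s). Normal approximation: (q−m)/√(m(1−m)/s) ≈ z_{0.8} = 0.842, so s ≈ 0.19·0.81·(0.842)²/(0.27−0.19)² = 17.0.
At s = 17.0: P(θ<0.27) ≈ 0.812. Adjusting to match 0.8 gives s ≈ 14.77.
So α = 0.19·14.77 ≈ 2.81, β = 0.81·14.77 ≈ 11.96.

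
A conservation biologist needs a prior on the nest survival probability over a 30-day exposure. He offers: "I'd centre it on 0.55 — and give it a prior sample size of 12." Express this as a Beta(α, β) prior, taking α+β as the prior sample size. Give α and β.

Under the effective-sample-size interpretation, Beta(α, β) has prior mean α/(α+β) and prior sample size α+β.
So α+β = 12 and α/(α+β) = 0.55, giving α = 0.55·12 = 6.6 and β = 12 − 6.6 = 5.4.

α = 6.6, β = 5.4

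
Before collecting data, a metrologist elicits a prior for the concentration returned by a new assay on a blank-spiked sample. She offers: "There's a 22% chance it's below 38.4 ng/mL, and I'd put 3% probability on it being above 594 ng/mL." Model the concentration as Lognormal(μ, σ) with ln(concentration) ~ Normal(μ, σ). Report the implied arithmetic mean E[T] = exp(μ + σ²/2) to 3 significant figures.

E[T] ≈ 145 ng/mL

If T ~ Lognormal(μ,σ) then ln T ~ Normal(μ,σ), so the p-quantile of ln T is μ + z_p·σ.
ln(38.4) = 3.648 and ln(594) = 6.387; z_{0.22} = -0.7722, z_{0.97} = 1.881.
σ = (6.387 − 3.648)/(1.881 − (-0.7722)) = 1.032.
μ = 3.648 − (-0.7722)·1.032 = 4.445.
E[T] = exp(μ + σ²/2) = exp(4.445 + 0.5329) = 145 ng/mL.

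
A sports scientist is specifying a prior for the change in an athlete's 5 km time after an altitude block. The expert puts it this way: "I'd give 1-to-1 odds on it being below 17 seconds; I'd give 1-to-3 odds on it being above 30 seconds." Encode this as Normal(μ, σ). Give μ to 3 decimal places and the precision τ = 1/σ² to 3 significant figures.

For Normal(μ,σ), the p-quantile is μ + z_p·σ. Here z_{0.5} = 0, z_{0.75} = 0.6745.
So 17 = μ + 0σ and 30 = μ + 0.6745σ.
Subtracting: σ = (30 − 17)/(0.6745 − (0)) = 19.274.
Then μ = 17 − (0)·19.274 = 17.000.
Precision τ = 1/σ² = 1/19.27² = 0.00269.

μ = 17.000, τ = 0.00269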